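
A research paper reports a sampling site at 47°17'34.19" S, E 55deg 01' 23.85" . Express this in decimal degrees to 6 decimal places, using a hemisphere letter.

47.292831° S, 55.023292° E

Latitude: 47 + 17/60 + 34.19/3600 = 47.2928306
Longitude: 55° + 1/60 + 23.85/3600 = 55 + 0.016667 + 0.006625 = 55.0232917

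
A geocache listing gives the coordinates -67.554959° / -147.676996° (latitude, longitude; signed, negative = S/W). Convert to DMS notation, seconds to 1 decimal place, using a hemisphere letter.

Latitude is negative → S; |value| = 67.554959
Lat: whole degrees 67; 33.29754′ → 33′ and 17.852″
Longitude is negative → W; |value| = 147.676996
Lon: 0.676996 × 60 = 40.61976′ → 40′, remainder × 60 = 37.186″

67°33′17.9″ S, 147°40′37.2″ W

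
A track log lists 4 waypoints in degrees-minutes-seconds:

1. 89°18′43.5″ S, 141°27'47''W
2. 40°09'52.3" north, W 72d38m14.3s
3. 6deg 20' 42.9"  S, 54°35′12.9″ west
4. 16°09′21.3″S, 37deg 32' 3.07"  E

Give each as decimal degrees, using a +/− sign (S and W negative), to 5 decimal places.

Point 1:
  φ: 89° + 18/60 + 43.5/3600 = 89 + 0.300000 + 0.012083 = 89.312083
  S → negative
  Longitude: 141 + 27/60 + 47/3600 = 141.463056
  W ⇒ negate
Point 2:
  Latitude: 9′ + 52.3″ = 9.87167′; 40 + 9.87167/60 = 40.164528
  N ⇒ keep positive
  Lon: 72° + 38/60 + 14.3/3600 = 72 + 0.633333 + 0.003972 = 72.637306
  W ⇒ negate
Point 3:
  Latitude: 6° + 20/60 + 42.9/3600 = 6 + 0.333333 + 0.011917 = 6.345250
  S ⇒ negate
  Longitude: 54° + 35/60 + 12.9/3600 = 54 + 0.583333 + 0.003583 = 54.586917
  W ⇒ negate
Point 4:
  Lat: 16° + 9/60 + 21.3/3600 = 16 + 0.150000 + 0.005917 = 16.155917
  S → negative
  Lon: 37° + 32/60 + 3.07/3600 = 37 + 0.533333 + 0.000853 = 37.534186
  E → positive

1. -89.31208, -141.46306
2. 40.16453, -72.63731
3. -6.34525, -54.58692
4. -16.15592, 37.53419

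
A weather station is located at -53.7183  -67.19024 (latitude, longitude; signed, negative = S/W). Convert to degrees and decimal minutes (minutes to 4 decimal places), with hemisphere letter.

Latitude is negative → S; |value| = 53.718300
Latitude: fractional part 0.718300 → 43.098000 minutes
Longitude is negative → W; |value| = 67.190240
Lon: 67° + 0.190240 × 60 = 67° 11.414400′

53° 43.0980′ S, 67° 11.4144′ W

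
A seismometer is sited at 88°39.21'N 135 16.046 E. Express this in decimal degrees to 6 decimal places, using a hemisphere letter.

Lat: 39.21′ = 0.653500°; total 88.6535000
Lon: 16.046′ = 0.267433°; total 135.2674333

88.653500° N, 135.267433° E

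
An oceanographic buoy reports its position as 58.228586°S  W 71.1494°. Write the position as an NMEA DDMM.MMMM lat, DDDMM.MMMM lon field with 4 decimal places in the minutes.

Latitude: minutes = (58.228586 − 58) × 60 = 13.715160
λ: minutes = (71.149400 − 71) × 60 = 8.964000

5813.7152,S / 07108.9640,W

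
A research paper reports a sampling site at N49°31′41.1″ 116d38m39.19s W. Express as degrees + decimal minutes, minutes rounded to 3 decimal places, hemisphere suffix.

49° 31.685′ N, 116° 38.653′ W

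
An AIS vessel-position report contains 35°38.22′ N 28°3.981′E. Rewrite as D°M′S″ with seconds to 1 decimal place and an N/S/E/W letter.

35°38′13.2″ N, 28°03′58.9″ E

φ: 38.22000′ → 38′ and 0.22000 × 60 = 13.200″
Longitude: fractional minutes 0.98100 × 60 = 58.860″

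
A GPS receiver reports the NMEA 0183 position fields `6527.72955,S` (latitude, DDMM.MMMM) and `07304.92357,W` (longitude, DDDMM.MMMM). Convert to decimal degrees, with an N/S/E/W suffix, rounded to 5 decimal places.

65.46216° S, 73.08206° W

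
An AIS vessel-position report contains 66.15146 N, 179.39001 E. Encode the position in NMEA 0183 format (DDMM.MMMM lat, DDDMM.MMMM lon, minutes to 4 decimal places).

φ: 66° + 0.151460 × 60 = 66° 9.087600′
λ: minutes = (179.390010 − 179) × 60 = 23.400600

6609.0876,N / 17923.4006,E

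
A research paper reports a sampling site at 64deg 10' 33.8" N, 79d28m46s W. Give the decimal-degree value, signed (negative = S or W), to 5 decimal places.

64.17606, -79.47944

Latitude: 64 + 10/60 + 33.8/3600 = 64.176056
N → positive
Lon: 79 + 28/60 + 46/3600 = 79.479444
hemisphere W, so the sign is −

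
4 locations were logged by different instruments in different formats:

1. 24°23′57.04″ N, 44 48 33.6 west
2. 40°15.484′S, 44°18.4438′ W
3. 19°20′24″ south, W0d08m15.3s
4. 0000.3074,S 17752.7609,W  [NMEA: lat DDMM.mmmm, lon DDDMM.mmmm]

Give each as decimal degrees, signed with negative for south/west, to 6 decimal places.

1. 24.399178, -44.809333
2. -40.258067, -44.307397
3. -19.340000, -0.137583
4. -0.005123, -177.879348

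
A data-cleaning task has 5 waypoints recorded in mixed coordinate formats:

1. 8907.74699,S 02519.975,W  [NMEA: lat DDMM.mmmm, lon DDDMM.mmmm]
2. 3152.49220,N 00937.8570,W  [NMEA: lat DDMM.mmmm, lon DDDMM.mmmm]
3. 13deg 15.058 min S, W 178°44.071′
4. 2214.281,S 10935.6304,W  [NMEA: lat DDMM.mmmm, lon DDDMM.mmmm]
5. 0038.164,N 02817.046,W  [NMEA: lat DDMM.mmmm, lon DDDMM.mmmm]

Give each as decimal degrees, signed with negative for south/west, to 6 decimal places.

1. -89.129117, -25.332917
2. 31.874870, -9.630950
3. -13.250967, -178.734517
4. -22.238017, -109.593840
5. 0.636067, -28.284100

Point 1:
  Lat: degrees = first 2 digits = 89, minutes = 7.74699; 89 + 7.74699/60 = 89.1291165
  hemisphere S, so the sign is −
  λ: split at 3 digits → 025° and 19.975′; 25 + 19.975/60 = 25.3329167
  hemisphere W, so the sign is −
Point 2:
  Latitude: split at 2 digits → 31° and 52.4922′; 31 + 52.4922/60 = 31.8748700
  N ⇒ keep positive
  Longitude: split at 3 digits → 009° and 37.857′; 9 + 37.857/60 = 9.6309500
  hemisphere W, so the sign is −
Point 3:
  φ: 13 + 15.058/60 = 13.2509667
  S ⇒ negate
  Lon: 178 + 44.071/60 = 178.7345167
  W ⇒ negate
Point 4:
  Latitude: degrees = first 2 digits = 22, minutes = 14.281; 22 + 14.281/60 = 22.2380167
  S ⇒ negate
  Longitude: split at 3 digits → 109° and 35.6304′; 109 + 35.6304/60 = 109.5938400
  W ⇒ negate
Point 5:
  Latitude: degrees = first 2 digits = 0, minutes = 38.164; 0 + 38.164/60 = 0.6360667
  N → positive
  Lon: split at 3 digits → 028° and 17.046′; 28 + 17.046/60 = 28.2841000
  W ⇒ negate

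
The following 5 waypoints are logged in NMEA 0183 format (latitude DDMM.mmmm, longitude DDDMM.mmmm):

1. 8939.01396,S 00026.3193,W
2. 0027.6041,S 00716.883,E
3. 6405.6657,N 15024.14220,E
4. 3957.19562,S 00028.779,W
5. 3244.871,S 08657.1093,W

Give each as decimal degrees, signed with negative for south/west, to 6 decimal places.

1. -89.650233, -0.438655
2. -0.460068, 7.281383
3. 64.094428, 150.402370
4. -39.953260, -0.479650
5. -32.747850, -86.951822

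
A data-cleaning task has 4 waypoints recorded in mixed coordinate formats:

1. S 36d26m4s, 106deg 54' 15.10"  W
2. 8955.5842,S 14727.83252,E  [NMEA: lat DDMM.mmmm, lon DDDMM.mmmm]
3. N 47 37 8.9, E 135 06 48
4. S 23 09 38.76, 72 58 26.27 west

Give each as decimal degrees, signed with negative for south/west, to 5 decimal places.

Point 1:
  φ: 26′ + 4″ = 26.06667′; 36 + 26.06667/60 = 36.434444
  S → negative
  Longitude: 54′ + 15.1″ = 54.25167′; 106 + 54.25167/60 = 106.904194
  W → negative
Point 2:
  Latitude: degrees = first 2 digits = 89, minutes = 55.5842; 89 + 55.5842/60 = 89.926403
  S → negative
  λ: split at 3 digits → 147° and 27.83252′; 147 + 27.83252/60 = 147.463875
  E ⇒ keep positive
Point 3:
  φ: 47 + 37/60 + 8.9/3600 = 47.619139
  N → positive
  λ: 6′ + 48″ = 6.80000′; 135 + 6.80000/60 = 135.113333
  E → positive
Point 4:
  φ: 9′ + 38.76″ = 9.64600′; 23 + 9.64600/60 = 23.160767
  S → negative
  Longitude: 72 + 58/60 + 26.27/3600 = 72.973964
  W ⇒ negate

1. -36.43444, -106.90419
2. -89.92640, 147.46388
3. 47.61914, 135.11333
4. -23.16077, -72.97396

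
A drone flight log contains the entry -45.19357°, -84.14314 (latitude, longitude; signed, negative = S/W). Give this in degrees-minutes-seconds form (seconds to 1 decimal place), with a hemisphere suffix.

45°11′36.9″ S, 84°08′35.3″ W

Latitude is negative → S; |value| = 45.193570
Lat: 0.193570° → 11.61420′; 0.61420 × 60 = 36.852″
Longitude is negative → W; |value| = 84.143140
Lon: 0.143140° → 8.58840′; 0.58840 × 60 = 35.304″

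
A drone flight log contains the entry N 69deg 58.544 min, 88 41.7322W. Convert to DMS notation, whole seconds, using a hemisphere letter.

φ: fractional minutes 0.54400 × 60 = 32.64″
Longitude: 41.73220′ → 41′ and 0.73220 × 60 = 43.93″

69°58′33″ N, 88°41′44″ W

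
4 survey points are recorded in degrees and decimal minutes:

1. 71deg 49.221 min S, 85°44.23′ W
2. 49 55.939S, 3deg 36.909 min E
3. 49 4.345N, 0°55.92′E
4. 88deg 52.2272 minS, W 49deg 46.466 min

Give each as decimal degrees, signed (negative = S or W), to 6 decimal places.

Point 1:
  φ: 49.221′ = 0.820350°; total 71.8203500
  hemisphere S, so the sign is −
  Longitude: 44.23′ = 0.737167°; total 85.7371667
  hemisphere W, so the sign is −
Point 2:
  φ: 49 + 55.939/60 = 49.9323167
  hemisphere S, so the sign is −
  Lon: 3 + 36.909/60 = 3.6151500
  E ⇒ keep positive
Point 3:
  φ: 49 + 4.345/60 = 49.0724167
  N → positive
  Longitude: 55.92′ = 0.932000°; total 0.9320000
  E ⇒ keep positive
Point 4:
  φ: 52.2272′ = 0.870453°; total 88.8704533
  S ⇒ negate
  λ: 49 + 46.466/60 = 49.7744333
  W ⇒ negate

1. -71.820350, -85.737167
2. -49.932317, 3.615150
3. 49.072417, 0.932000
4. -88.870453, -49.774433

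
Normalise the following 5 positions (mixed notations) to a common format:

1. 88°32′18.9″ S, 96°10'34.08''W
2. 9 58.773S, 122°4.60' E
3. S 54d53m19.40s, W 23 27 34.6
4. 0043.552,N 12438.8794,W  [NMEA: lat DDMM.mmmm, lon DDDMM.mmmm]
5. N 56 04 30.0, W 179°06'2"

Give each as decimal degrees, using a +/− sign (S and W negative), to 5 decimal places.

Point 1:
  Latitude: 88° + 32/60 + 18.9/3600 = 88 + 0.533333 + 0.005250 = 88.538583
  hemisphere S, so the sign is −
  Longitude: 96° + 10/60 + 34.08/3600 = 96 + 0.166667 + 0.009467 = 96.176133
  W → negative
Point 2:
  φ: 58.773′ = 0.979550°; total 9.979550
  hemisphere S, so the sign is −
  Longitude: 122 + 4.6/60 = 122.076667
  E ⇒ keep positive
Point 3:
  Latitude: 54 + 53/60 + 19.4/3600 = 54.888722
  S ⇒ negate
  Longitude: 23° + 27/60 + 34.6/3600 = 23 + 0.450000 + 0.009611 = 23.459611
  hemisphere W, so the sign is −
Point 4:
  φ: split at 2 digits → 00° and 43.552′; 0 + 43.552/60 = 0.725867
  N ⇒ keep positive
  λ: degrees = first 3 digits = 124, minutes = 38.8794; 124 + 38.8794/60 = 124.647990
  W → negative
Point 5:
  Lat: 56 + 4/60 + 30/3600 = 56.075000
  N ⇒ keep positive
  Longitude: 6′ + 2″ = 6.03333′; 179 + 6.03333/60 = 179.100556
  W ⇒ negate

1. -88.53858, -96.17613
2. -9.97955, 122.07667
3. -54.88872, -23.45961
4. 0.72587, -124.64799
5. 56.07500, -179.10056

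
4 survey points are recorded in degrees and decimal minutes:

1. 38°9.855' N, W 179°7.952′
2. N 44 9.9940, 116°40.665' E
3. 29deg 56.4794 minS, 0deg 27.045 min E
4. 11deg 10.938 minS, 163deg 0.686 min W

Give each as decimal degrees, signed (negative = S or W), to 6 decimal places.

1. 38.164250, -179.132533
2. 44.166567, 116.677750
3. -29.941323, 0.450750
4. -11.182300, -163.011433

Point 1:
  φ: 9.855′ = 0.164250°; total 38.1642500
  N → positive
  Longitude: 179 + 7.952/60 = 179.1325333
  W → negative
Point 2:
  Latitude: 9.994′ = 0.166567°; total 44.1665667
  N → positive
  Longitude: 40.665′ = 0.677750°; total 116.6777500
  E → positive
Point 3:
  Latitude: 29 + 56.4794/60 = 29.9413233
  hemisphere S, so the sign is −
  Longitude: 0 + 27.045/60 = 0.4507500
  E ⇒ keep positive
Point 4:
  Latitude: 11 + 10.938/60 = 11.1823000
  S → negative
  Longitude: 0.686′ = 0.011433°; total 163.0114333
  W → negative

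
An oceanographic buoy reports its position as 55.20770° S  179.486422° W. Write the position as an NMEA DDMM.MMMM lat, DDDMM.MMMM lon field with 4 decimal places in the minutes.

Latitude: minutes = (55.207700 − 55) × 60 = 12.462000
Lon: 179° + 0.486422 × 60 = 179° 29.185320′

5512.4620,S / 17929.1853,W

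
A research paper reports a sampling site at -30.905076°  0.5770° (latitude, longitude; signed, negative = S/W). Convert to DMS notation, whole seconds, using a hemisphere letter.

30°54′18″ S, 0°34′37″ E

Latitude is negative → S; |value| = 30.905076
Lat: 0.905076 × 60 = 54.30456′ → 54′, remainder × 60 = 18.27″
λ: whole degrees 0; 34.62000′ → 34′ and 37.20″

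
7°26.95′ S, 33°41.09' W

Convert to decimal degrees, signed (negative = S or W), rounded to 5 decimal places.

Lat: 26.95′ = 0.449167°; total 7.449167
S ⇒ negate
Lon: 33 + 41.09/60 = 33.684833
W ⇒ negate

-7.44917, -33.68483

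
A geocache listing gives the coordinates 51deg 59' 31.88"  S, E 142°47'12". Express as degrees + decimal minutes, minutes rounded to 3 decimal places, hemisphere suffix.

51° 59.531′ S, 142° 47.200′ E

φ: 59 + 31.88/60 = 59.53133′
Lon: 47 + 12/60 = 47.20000′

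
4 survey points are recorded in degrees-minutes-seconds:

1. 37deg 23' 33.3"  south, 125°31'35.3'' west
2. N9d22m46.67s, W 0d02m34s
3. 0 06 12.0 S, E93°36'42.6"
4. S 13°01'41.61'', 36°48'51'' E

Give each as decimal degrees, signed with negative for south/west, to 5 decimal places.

1. -37.39258, -125.52647
2. 9.37963, -0.04278
3. -0.10333, 93.61183
4. -13.02823, 36.81417

Point 1:
  Latitude: 37 + 23/60 + 33.3/3600 = 37.392583
  S → negative
  Longitude: 125 + 31/60 + 35.3/3600 = 125.526472
  W → negative
Point 2:
  φ: 22′ + 46.67″ = 22.77783′; 9 + 22.77783/60 = 9.379631
  N ⇒ keep positive
  Longitude: 2′ + 34″ = 2.56667′; 0 + 2.56667/60 = 0.042778
  W → negative
Point 3:
  Lat: 6′ + 12″ = 6.20000′; 0 + 6.20000/60 = 0.103333
  hemisphere S, so the sign is −
  Lon: 93° + 36/60 + 42.6/3600 = 93 + 0.600000 + 0.011833 = 93.611833
  E → positive
Point 4:
  Lat: 1′ + 41.61″ = 1.69350′; 13 + 1.69350/60 = 13.028225
  S ⇒ negate
  λ: 36° + 48/60 + 51/3600 = 36 + 0.800000 + 0.014167 = 36.814167
  E ⇒ keep positive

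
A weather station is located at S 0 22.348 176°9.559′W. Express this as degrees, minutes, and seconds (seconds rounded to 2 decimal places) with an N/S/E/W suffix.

Latitude: 22.34800′ → 22′ and 0.34800 × 60 = 20.8800″
Longitude: 9.55900′ → 9′ and 0.55900 × 60 = 33.5400″

0°22′20.88″ S, 176°09′33.54″ W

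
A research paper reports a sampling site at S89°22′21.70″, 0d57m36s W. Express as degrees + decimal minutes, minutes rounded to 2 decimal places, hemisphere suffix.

Lat: 22 + 21.7/60 = 22.3617′
λ: seconds/60 = 0.60000; minutes = 57 + 0.60000 = 57.6000

89° 22.36′ S, 0° 57.60′ W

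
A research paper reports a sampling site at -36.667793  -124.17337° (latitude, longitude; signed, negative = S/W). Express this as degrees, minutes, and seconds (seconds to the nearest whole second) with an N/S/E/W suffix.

Latitude is negative → S; |value| = 36.667793
Lat: 0.667793 × 60 = 40.06758′ → 40′, remainder × 60 = 4.05″
Longitude is negative → W; |value| = 124.173370
Longitude: whole degrees 124; 10.40220′ → 10′ and 24.13″

36°40′4″ S, 124°10′24″ W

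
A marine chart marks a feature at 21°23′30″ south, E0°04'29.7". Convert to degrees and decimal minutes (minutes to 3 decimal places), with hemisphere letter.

Latitude: seconds/60 = 0.50000; minutes = 23 + 0.50000 = 23.50000
Lon: 4 + 29.7/60 = 4.49500′

21° 23.500′ S, 0° 4.495′ E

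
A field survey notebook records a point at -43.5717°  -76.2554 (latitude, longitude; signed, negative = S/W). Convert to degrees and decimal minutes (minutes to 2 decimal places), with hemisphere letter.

43° 34.30′ S, 76° 15.32′ W

Latitude is negative → S; |value| = 43.571700
Lat: 43° + 0.571700 × 60 = 43° 34.3020′
Longitude is negative → W; |value| = 76.255400
Longitude: minutes = (76.255400 − 76) × 60 = 15.3240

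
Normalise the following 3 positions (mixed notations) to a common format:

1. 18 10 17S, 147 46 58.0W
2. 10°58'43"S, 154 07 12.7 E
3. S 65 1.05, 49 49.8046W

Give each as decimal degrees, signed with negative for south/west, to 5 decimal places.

1. -18.17139, -147.78278
2. -10.97861, 154.12019
3. -65.01750, -49.83008

Point 1:
  φ: 18 + 10/60 + 17/3600 = 18.171389
  S ⇒ negate
  Longitude: 147° + 46/60 + 58/3600 = 147 + 0.766667 + 0.016111 = 147.782778
  W ⇒ negate
Point 2:
  Latitude: 58′ + 43″ = 58.71667′; 10 + 58.71667/60 = 10.978611
  hemisphere S, so the sign is −
  Longitude: 154 + 7/60 + 12.7/3600 = 154.120194
  E → positive
Point 3:
  Lat: 65 + 1.05/60 = 65.017500
  S ⇒ negate
  Lon: 49.8046′ = 0.830077°; total 49.830077
  W → negative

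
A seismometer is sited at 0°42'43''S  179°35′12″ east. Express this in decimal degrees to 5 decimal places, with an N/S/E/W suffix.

Lat: 42′ + 43″ = 42.71667′; 0 + 42.71667/60 = 0.711944
Longitude: 179 + 35/60 + 12/3600 = 179.586667

0.71194° S, 179.58667° E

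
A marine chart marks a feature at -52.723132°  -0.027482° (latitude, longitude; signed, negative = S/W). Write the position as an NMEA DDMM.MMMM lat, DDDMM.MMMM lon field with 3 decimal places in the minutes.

Latitude is negative → S; |value| = 52.723132
Lat: fractional part 0.723132 → 43.38792 minutes
Longitude is negative → W; |value| = 0.027482
Longitude: minutes = (0.027482 − 0) × 60 = 1.64892

5243.388,S / 00001.649,W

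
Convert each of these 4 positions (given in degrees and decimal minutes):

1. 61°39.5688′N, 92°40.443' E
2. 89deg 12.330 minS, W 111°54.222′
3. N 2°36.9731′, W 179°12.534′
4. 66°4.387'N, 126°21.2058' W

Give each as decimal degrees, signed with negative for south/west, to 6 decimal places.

1. 61.659480, 92.674050
2. -89.205500, -111.903700
3. 2.616218, -179.208900
4. 66.073117, -126.353430

Point 1:
  φ: 61 + 39.5688/60 = 61.6594800
  N → positive
  Longitude: 40.443′ = 0.674050°; total 92.6740500
  E → positive
Point 2:
  Latitude: 89 + 12.33/60 = 89.2055000
  S ⇒ negate
  λ: 54.222′ = 0.903700°; total 111.9037000
  W ⇒ negate
Point 3:
  Lat: 2 + 36.9731/60 = 2.6162183
  N ⇒ keep positive
  Longitude: 179 + 12.534/60 = 179.2089000
  hemisphere W, so the sign is −
Point 4:
  Latitude: 66 + 4.387/60 = 66.0731167
  N → positive
  Lon: 21.2058′ = 0.353430°; total 126.3534300
  hemisphere W, so the sign is −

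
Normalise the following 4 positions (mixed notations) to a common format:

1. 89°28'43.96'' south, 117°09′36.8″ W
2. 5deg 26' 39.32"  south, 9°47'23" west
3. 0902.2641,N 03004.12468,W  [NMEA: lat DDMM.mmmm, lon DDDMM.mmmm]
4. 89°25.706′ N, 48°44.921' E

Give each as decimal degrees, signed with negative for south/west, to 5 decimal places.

Point 1:
  φ: 28′ + 43.96″ = 28.73267′; 89 + 28.73267/60 = 89.478878
  S ⇒ negate
  Lon: 9′ + 36.8″ = 9.61333′; 117 + 9.61333/60 = 117.160222
  W ⇒ negate
Point 2:
  Latitude: 5 + 26/60 + 39.32/3600 = 5.444256
  S → negative
  Longitude: 9° + 47/60 + 23/3600 = 9 + 0.783333 + 0.006389 = 9.789722
  W ⇒ negate
Point 3:
  Lat: degrees = first 2 digits = 9, minutes = 2.2641; 9 + 2.2641/60 = 9.037735
  N → positive
  Longitude: split at 3 digits → 030° and 4.12468′; 30 + 4.12468/60 = 30.068745
  W → negative
Point 4:
  Lat: 89 + 25.706/60 = 89.428433
  N → positive
  λ: 48 + 44.921/60 = 48.748683
  E ⇒ keep positive

1. -89.47888, -117.16022
2. -5.44426, -9.78972
3. 9.03774, -30.06874
4. 89.42843, 48.74868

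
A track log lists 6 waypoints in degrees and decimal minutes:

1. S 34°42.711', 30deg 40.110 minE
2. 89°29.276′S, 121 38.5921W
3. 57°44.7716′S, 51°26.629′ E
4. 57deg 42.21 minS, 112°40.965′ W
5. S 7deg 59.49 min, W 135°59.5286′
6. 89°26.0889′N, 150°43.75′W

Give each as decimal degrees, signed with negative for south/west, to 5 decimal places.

1. -34.71185, 30.66850
2. -89.48793, -121.64320
3. -57.74619, 51.44382
4. -57.70350, -112.68275
5. -7.99150, -135.99214
6. 89.43482, -150.72917

Point 1:
  Lat: 42.711′ = 0.711850°; total 34.711850
  S → negative
  Longitude: 40.11′ = 0.668500°; total 30.668500
  E ⇒ keep positive
Point 2:
  Latitude: 89 + 29.276/60 = 89.487933
  S → negative
  Lon: 121 + 38.5921/60 = 121.643202
  W → negative
Point 3:
  Lat: 57 + 44.7716/60 = 57.746193
  S ⇒ negate
  λ: 51 + 26.629/60 = 51.443817
  E → positive
Point 4:
  Latitude: 42.21′ = 0.703500°; total 57.703500
  hemisphere S, so the sign is −
  Lon: 112 + 40.965/60 = 112.682750
  W ⇒ negate
Point 5:
  Lat: 7 + 59.49/60 = 7.991500
  S → negative
  Lon: 59.5286′ = 0.992143°; total 135.992143
  hemisphere W, so the sign is −
Point 6:
  Lat: 89 + 26.0889/60 = 89.434815
  N ⇒ keep positive
  Lon: 43.75′ = 0.729167°; total 150.729167
  W → negative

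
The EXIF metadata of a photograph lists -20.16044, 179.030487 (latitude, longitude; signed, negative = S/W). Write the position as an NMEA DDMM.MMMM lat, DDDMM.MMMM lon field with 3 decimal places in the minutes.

2009.626,S / 17901.829,E

Latitude is negative → S; |value| = 20.160440
Lat: minutes = (20.160440 − 20) × 60 = 9.62640
λ: minutes = (179.030487 − 179) × 60 = 1.82922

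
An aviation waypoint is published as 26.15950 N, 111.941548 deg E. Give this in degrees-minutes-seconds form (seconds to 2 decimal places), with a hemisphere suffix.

φ: 0.159500° → 9.57000′; 0.57000 × 60 = 34.2000″
Longitude: 0.941548° → 56.49288′; 0.49288 × 60 = 29.5728″

26°09′34.20″ N, 111°56′29.57″ E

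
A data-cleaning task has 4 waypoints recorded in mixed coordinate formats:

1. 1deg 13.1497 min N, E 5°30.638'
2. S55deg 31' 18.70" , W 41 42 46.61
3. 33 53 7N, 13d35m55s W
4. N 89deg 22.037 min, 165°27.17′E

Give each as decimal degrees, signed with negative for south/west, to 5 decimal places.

Point 1:
  φ: 13.1497′ = 0.219162°; total 1.219162
  N → positive
  Lon: 5 + 30.638/60 = 5.510633
  E ⇒ keep positive
Point 2:
  Lat: 31′ + 18.7″ = 31.31167′; 55 + 31.31167/60 = 55.521861
  S ⇒ negate
  λ: 41° + 42/60 + 46.61/3600 = 41 + 0.700000 + 0.012947 = 41.712947
  W → negative
Point 3:
  φ: 33° + 53/60 + 7/3600 = 33 + 0.883333 + 0.001944 = 33.885278
  N → positive
  Lon: 13° + 35/60 + 55/3600 = 13 + 0.583333 + 0.015278 = 13.598611
  W → negative
Point 4:
  Lat: 89 + 22.037/60 = 89.367283
  N ⇒ keep positive
  Lon: 165 + 27.17/60 = 165.452833
  E → positive

1. 1.21916, 5.51063
2. -55.52186, -41.71295
3. 33.88528, -13.59861
4. 89.36728, 165.45283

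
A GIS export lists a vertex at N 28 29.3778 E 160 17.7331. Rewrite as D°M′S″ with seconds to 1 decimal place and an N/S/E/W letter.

28°29′22.7″ N, 160°17′44.0″ E

Lat: 29.37780′ → 29′ and 0.37780 × 60 = 22.668″
Lon: fractional minutes 0.73310 × 60 = 43.986″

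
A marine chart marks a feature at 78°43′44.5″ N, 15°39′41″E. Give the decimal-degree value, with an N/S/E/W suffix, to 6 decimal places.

Lat: 43′ + 44.5″ = 43.74167′; 78 + 43.74167/60 = 78.7290278
Lon: 39′ + 41″ = 39.68333′; 15 + 39.68333/60 = 15.6613889

78.729028° N, 15.661389° E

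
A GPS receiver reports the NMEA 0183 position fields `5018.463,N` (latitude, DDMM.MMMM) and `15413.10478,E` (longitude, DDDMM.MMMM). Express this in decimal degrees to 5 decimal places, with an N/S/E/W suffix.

50.30772° N, 154.21841° E

Lat: degrees = first 2 digits = 50, minutes = 18.463; 50 + 18.463/60 = 50.307717
Longitude: split at 3 digits → 154° and 13.10478′; 154 + 13.10478/60 = 154.218413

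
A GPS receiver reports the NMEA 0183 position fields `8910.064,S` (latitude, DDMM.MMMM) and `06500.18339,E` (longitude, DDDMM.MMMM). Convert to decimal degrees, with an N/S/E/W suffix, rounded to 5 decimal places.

Latitude: split at 2 digits → 89° and 10.064′; 89 + 10.064/60 = 89.167733
Lon: degrees = first 3 digits = 65, minutes = 0.18339; 65 + 0.18339/60 = 65.003057

89.16773° S, 65.00306° E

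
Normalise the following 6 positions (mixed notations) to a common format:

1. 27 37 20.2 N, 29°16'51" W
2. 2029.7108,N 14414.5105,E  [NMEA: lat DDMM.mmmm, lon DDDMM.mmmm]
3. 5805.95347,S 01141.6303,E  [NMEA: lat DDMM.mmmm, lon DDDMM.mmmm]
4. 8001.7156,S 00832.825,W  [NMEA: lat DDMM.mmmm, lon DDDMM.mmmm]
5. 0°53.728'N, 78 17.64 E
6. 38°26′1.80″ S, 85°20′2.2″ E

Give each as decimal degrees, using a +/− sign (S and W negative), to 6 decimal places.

1. 27.622278, -29.280833
2. 20.495180, 144.241842
3. -58.099225, 11.693838
4. -80.028593, -8.547083
5. 0.895467, 78.294000
6. -38.433833, 85.333944

Point 1:
  φ: 27° + 37/60 + 20.2/3600 = 27 + 0.616667 + 0.005611 = 27.6222778
  N ⇒ keep positive
  Lon: 29° + 16/60 + 51/3600 = 29 + 0.266667 + 0.014167 = 29.2808333
  hemisphere W, so the sign is −
Point 2:
  φ: degrees = first 2 digits = 20, minutes = 29.7108; 20 + 29.7108/60 = 20.4951800
  N → positive
  Longitude: split at 3 digits → 144° and 14.5105′; 144 + 14.5105/60 = 144.2418417
  E → positive
Point 3:
  Latitude: degrees = first 2 digits = 58, minutes = 5.95347; 58 + 5.95347/60 = 58.0992245
  S → negative
  Lon: split at 3 digits → 011° and 41.6303′; 11 + 41.6303/60 = 11.6938383
  E ⇒ keep positive
Point 4:
  φ: split at 2 digits → 80° and 1.7156′; 80 + 1.7156/60 = 80.0285933
  S → negative
  Lon: degrees = first 3 digits = 8, minutes = 32.825; 8 + 32.825/60 = 8.5470833
  W ⇒ negate
Point 5:
  φ: 0 + 53.728/60 = 0.8954667
  N ⇒ keep positive
  λ: 17.64′ = 0.294000°; total 78.2940000
  E → positive
Point 6:
  Lat: 38 + 26/60 + 1.8/3600 = 38.4338333
  S → negative
  Lon: 85° + 20/60 + 2.2/3600 = 85 + 0.333333 + 0.000611 = 85.3339444
  E ⇒ keep positive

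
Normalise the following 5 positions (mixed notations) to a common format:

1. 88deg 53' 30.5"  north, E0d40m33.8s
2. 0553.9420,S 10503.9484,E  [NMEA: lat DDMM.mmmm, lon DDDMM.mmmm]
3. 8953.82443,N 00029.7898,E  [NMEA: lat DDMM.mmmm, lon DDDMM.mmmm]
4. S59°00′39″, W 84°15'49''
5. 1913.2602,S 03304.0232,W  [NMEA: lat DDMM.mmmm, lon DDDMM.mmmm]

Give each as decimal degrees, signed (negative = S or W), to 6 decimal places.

1. 88.891806, 0.676056
2. -5.899033, 105.065807
3. 89.897074, 0.496497
4. -59.010833, -84.263611
5. -19.221003, -33.067053

Point 1:
  φ: 88 + 53/60 + 30.5/3600 = 88.8918056
  N ⇒ keep positive
  λ: 0 + 40/60 + 33.8/3600 = 0.6760556
  E ⇒ keep positive
Point 2:
  Lat: degrees = first 2 digits = 5, minutes = 53.942; 5 + 53.942/60 = 5.8990333
  S ⇒ negate
  Longitude: degrees = first 3 digits = 105, minutes = 3.9484; 105 + 3.9484/60 = 105.0658067
  E ⇒ keep positive
Point 3:
  Latitude: degrees = first 2 digits = 89, minutes = 53.82443; 89 + 53.82443/60 = 89.8970738
  N ⇒ keep positive
  Longitude: split at 3 digits → 000° and 29.7898′; 0 + 29.7898/60 = 0.4964967
  E → positive
Point 4:
  Latitude: 0′ + 39″ = 0.65000′; 59 + 0.65000/60 = 59.0108333
  S → negative
  λ: 84° + 15/60 + 49/3600 = 84 + 0.250000 + 0.013611 = 84.2636111
  hemisphere W, so the sign is −
Point 5:
  Latitude: split at 2 digits → 19° and 13.2602′; 19 + 13.2602/60 = 19.2210033
  S → negative
  λ: degrees = first 3 digits = 33, minutes = 4.0232; 33 + 4.0232/60 = 33.0670533
  hemisphere W, so the sign is −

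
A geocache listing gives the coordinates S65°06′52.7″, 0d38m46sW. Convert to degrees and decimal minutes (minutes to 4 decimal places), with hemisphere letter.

65° 6.8783′ S, 0° 38.7667′ W

Lat: 6 + 52.7/60 = 6.878333′
Lon: seconds/60 = 0.76667; minutes = 38 + 0.76667 = 38.766667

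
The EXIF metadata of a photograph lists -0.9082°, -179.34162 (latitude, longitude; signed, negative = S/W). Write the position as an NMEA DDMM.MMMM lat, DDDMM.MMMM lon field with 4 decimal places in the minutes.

0054.4920,S / 17920.4972,W

Latitude is negative → S; |value| = 0.908200
Latitude: minutes = (0.908200 − 0) × 60 = 54.492000
Longitude is negative → W; |value| = 179.341620
Lon: minutes = (179.341620 − 179) × 60 = 20.497200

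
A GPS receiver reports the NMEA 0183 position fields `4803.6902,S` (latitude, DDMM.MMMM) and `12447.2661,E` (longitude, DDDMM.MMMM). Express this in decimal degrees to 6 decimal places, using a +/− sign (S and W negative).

-48.061503, 124.787768

Latitude: split at 2 digits → 48° and 3.6902′; 48 + 3.6902/60 = 48.0615033
S ⇒ negate
λ: split at 3 digits → 124° and 47.2661′; 124 + 47.2661/60 = 124.7877683
E ⇒ keep positive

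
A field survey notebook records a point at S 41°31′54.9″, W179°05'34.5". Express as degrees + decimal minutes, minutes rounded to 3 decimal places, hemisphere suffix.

Lat: seconds/60 = 0.91500; minutes = 31 + 0.91500 = 31.91500
Lon: seconds/60 = 0.57500; minutes = 5 + 0.57500 = 5.57500

41° 31.915′ S, 179° 5.575′ W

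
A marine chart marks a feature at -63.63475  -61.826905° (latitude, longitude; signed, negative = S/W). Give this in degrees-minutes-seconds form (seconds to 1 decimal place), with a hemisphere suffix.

Latitude is negative → S; |value| = 63.634750
Latitude: 0.634750° → 38.08500′; 0.08500 × 60 = 5.100″
Longitude is negative → W; |value| = 61.826905
λ: whole degrees 61; 49.61430′ → 49′ and 36.858″

63°38′5.1″ S, 61°49′36.9″ W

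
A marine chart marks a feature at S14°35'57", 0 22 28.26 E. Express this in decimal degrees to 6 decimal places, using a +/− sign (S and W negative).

-14.599167, 0.374517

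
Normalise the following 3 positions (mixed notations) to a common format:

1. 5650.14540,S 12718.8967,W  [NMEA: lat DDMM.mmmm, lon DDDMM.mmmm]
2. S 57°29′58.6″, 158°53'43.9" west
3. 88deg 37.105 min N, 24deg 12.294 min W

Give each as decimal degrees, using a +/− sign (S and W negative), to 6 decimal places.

Point 1:
  Lat: degrees = first 2 digits = 56, minutes = 50.1454; 56 + 50.1454/60 = 56.8357567
  S ⇒ negate
  Lon: degrees = first 3 digits = 127, minutes = 18.8967; 127 + 18.8967/60 = 127.3149450
  hemisphere W, so the sign is −
Point 2:
  Lat: 57° + 29/60 + 58.6/3600 = 57 + 0.483333 + 0.016278 = 57.4996111
  S ⇒ negate
  Lon: 158° + 53/60 + 43.9/3600 = 158 + 0.883333 + 0.012194 = 158.8955278
  W → negative
Point 3:
  Latitude: 37.105′ = 0.618417°; total 88.6184167
  N ⇒ keep positive
  λ: 12.294′ = 0.204900°; total 24.2049000
  W → negative

1. -56.835757, -127.314945
2. -57.499611, -158.895528
3. 88.618417, -24.204900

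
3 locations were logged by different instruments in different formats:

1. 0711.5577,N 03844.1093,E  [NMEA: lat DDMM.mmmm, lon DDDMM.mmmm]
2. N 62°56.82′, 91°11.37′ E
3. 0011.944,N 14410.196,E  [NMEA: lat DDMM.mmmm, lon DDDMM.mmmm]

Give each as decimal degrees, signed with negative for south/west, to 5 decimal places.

1. 7.19263, 38.73516
2. 62.94700, 91.18950
3. 0.19907, 144.16993

Point 1:
  φ: degrees = first 2 digits = 7, minutes = 11.5577; 7 + 11.5577/60 = 7.192628
  N ⇒ keep positive
  λ: split at 3 digits → 038° and 44.1093′; 38 + 44.1093/60 = 38.735155
  E → positive
Point 2:
  φ: 62 + 56.82/60 = 62.947000
  N ⇒ keep positive
  λ: 11.37′ = 0.189500°; total 91.189500
  E ⇒ keep positive
Point 3:
  φ: split at 2 digits → 00° and 11.944′; 0 + 11.944/60 = 0.199067
  N → positive
  Lon: degrees = first 3 digits = 144, minutes = 10.196; 144 + 10.196/60 = 144.169933
  E ⇒ keep positive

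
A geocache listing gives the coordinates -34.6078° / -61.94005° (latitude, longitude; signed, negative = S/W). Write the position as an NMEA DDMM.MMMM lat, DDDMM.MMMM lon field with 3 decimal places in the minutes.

3436.468,S / 06156.403,W

Latitude is negative → S; |value| = 34.607800
Lat: 34° + 0.607800 × 60 = 34° 36.46800′
Longitude is negative → W; |value| = 61.940050
Longitude: minutes = (61.940050 − 61) × 60 = 56.40300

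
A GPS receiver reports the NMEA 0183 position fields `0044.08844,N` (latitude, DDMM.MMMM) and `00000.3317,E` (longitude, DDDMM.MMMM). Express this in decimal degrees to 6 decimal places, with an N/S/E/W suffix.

Lat: degrees = first 2 digits = 0, minutes = 44.08844; 0 + 44.08844/60 = 0.7348073
λ: degrees = first 3 digits = 0, minutes = 0.3317; 0 + 0.3317/60 = 0.0055283

0.734807° N, 0.005528° E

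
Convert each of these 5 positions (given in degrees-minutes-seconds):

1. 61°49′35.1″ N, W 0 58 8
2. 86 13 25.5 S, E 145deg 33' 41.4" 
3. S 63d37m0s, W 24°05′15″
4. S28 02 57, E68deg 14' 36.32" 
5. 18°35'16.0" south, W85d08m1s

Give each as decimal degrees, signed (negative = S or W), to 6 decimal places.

1. 61.826417, -0.968889
2. -86.223750, 145.561500
3. -63.616667, -24.087500
4. -28.049167, 68.243422
5. -18.587778, -85.133611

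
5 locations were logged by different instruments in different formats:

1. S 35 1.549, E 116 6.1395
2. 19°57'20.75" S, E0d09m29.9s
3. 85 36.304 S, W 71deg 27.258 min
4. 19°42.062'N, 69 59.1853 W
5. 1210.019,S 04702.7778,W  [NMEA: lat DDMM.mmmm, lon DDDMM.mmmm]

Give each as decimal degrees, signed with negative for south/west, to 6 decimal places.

1. -35.025817, 116.102325
2. -19.955764, 0.158306
3. -85.605067, -71.454300
4. 19.701033, -69.986422
5. -12.166983, -47.046297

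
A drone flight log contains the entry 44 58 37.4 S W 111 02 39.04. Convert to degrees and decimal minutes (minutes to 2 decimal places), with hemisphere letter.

44° 58.62′ S, 111° 2.65′ W

Lat: 58 + 37.4/60 = 58.6233′
Longitude: 2 + 39.04/60 = 2.6507′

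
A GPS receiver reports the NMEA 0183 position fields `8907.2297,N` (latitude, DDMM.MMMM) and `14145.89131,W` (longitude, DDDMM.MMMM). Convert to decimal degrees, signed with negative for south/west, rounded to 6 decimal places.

89.120495, -141.764855

Lat: degrees = first 2 digits = 89, minutes = 7.2297; 89 + 7.2297/60 = 89.1204950
N ⇒ keep positive
Lon: split at 3 digits → 141° and 45.89131′; 141 + 45.89131/60 = 141.7648552
W → negative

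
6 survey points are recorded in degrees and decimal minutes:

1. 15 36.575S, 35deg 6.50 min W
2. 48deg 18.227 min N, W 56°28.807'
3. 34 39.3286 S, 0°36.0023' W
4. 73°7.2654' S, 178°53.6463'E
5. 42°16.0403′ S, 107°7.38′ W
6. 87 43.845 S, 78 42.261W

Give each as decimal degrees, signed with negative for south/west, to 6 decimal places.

1. -15.609583, -35.108333
2. 48.303783, -56.480117
3. -34.655477, -0.600038
4. -73.121090, 178.894105
5. -42.267338, -107.123000
6. -87.730750, -78.704350

Point 1:
  Lat: 15 + 36.575/60 = 15.6095833
  S ⇒ negate
  Lon: 6.5′ = 0.108333°; total 35.1083333
  hemisphere W, so the sign is −
Point 2:
  Lat: 48 + 18.227/60 = 48.3037833
  N ⇒ keep positive
  Longitude: 56 + 28.807/60 = 56.4801167
  W → negative
Point 3:
  Lat: 34 + 39.3286/60 = 34.6554767
  S → negative
  Longitude: 36.0023′ = 0.600038°; total 0.6000383
  hemisphere W, so the sign is −
Point 4:
  Lat: 73 + 7.2654/60 = 73.1210900
  S → negative
  Longitude: 178 + 53.6463/60 = 178.8941050
  E ⇒ keep positive
Point 5:
  φ: 42 + 16.0403/60 = 42.2673383
  S → negative
  Longitude: 7.38′ = 0.123000°; total 107.1230000
  W ⇒ negate
Point 6:
  φ: 87 + 43.845/60 = 87.7307500
  S ⇒ negate
  λ: 42.261′ = 0.704350°; total 78.7043500
  W ⇒ negate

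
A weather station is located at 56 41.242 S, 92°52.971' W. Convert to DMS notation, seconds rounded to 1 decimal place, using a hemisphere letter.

56°41′14.5″ S, 92°52′58.3″ W

Lat: 41.24200′ → 41′ and 0.24200 × 60 = 14.520″
Lon: 52.97100′ → 52′ and 0.97100 × 60 = 58.260″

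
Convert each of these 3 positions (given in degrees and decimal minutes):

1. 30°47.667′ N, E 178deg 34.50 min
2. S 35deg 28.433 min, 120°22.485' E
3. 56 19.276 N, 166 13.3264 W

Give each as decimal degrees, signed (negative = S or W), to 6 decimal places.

1. 30.794450, 178.575000
2. -35.473883, 120.374750
3. 56.321267, -166.222107

Point 1:
  Latitude: 47.667′ = 0.794450°; total 30.7944500
  N → positive
  Longitude: 34.5′ = 0.575000°; total 178.5750000
  E ⇒ keep positive
Point 2:
  φ: 35 + 28.433/60 = 35.4738833
  S → negative
  Longitude: 22.485′ = 0.374750°; total 120.3747500
  E → positive
Point 3:
  Latitude: 19.276′ = 0.321267°; total 56.3212667
  N → positive
  Lon: 166 + 13.3264/60 = 166.2221067
  hemisphere W, so the sign is −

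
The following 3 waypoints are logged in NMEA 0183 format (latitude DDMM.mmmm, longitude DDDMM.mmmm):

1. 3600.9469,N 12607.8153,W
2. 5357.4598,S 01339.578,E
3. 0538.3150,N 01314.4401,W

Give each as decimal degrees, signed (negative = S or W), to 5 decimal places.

1. 36.01578, -126.13026
2. -53.95766, 13.65963
3. 5.63858, -13.24067

Point 1:
  Latitude: degrees = first 2 digits = 36, minutes = 0.9469; 36 + 0.9469/60 = 36.015782
  N → positive
  Longitude: split at 3 digits → 126° and 7.8153′; 126 + 7.8153/60 = 126.130255
  W ⇒ negate
Point 2:
  φ: degrees = first 2 digits = 53, minutes = 57.4598; 53 + 57.4598/60 = 53.957663
  S → negative
  Longitude: degrees = first 3 digits = 13, minutes = 39.578; 13 + 39.578/60 = 13.659633
  E ⇒ keep positive
Point 3:
  Latitude: split at 2 digits → 05° and 38.315′; 5 + 38.315/60 = 5.638583
  N ⇒ keep positive
  λ: degrees = first 3 digits = 13, minutes = 14.4401; 13 + 14.4401/60 = 13.240668
  W ⇒ negate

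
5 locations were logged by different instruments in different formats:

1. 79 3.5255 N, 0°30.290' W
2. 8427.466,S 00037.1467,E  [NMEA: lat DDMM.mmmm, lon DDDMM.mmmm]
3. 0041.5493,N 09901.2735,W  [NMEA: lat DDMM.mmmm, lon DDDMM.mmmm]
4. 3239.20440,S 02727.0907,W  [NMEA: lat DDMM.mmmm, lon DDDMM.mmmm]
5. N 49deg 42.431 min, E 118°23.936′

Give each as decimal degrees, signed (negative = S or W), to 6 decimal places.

1. 79.058758, -0.504833
2. -84.457767, 0.619112
3. 0.692488, -99.021225
4. -32.653407, -27.451512
5. 49.707183, 118.398933

Point 1:
  Latitude: 3.5255′ = 0.058758°; total 79.0587583
  N ⇒ keep positive
  Longitude: 30.29′ = 0.504833°; total 0.5048333
  hemisphere W, so the sign is −
Point 2:
  Lat: degrees = first 2 digits = 84, minutes = 27.466; 84 + 27.466/60 = 84.4577667
  S ⇒ negate
  Lon: split at 3 digits → 000° and 37.1467′; 0 + 37.1467/60 = 0.6191117
  E → positive
Point 3:
  Latitude: degrees = first 2 digits = 0, minutes = 41.5493; 0 + 41.5493/60 = 0.6924883
  N → positive
  Lon: degrees = first 3 digits = 99, minutes = 1.2735; 99 + 1.2735/60 = 99.0212250
  W → negative
Point 4:
  φ: degrees = first 2 digits = 32, minutes = 39.2044; 32 + 39.2044/60 = 32.6534067
  S ⇒ negate
  Longitude: degrees = first 3 digits = 27, minutes = 27.0907; 27 + 27.0907/60 = 27.4515117
  hemisphere W, so the sign is −
Point 5:
  Latitude: 49 + 42.431/60 = 49.7071833
  N → positive
  Longitude: 23.936′ = 0.398933°; total 118.3989333
  E → positive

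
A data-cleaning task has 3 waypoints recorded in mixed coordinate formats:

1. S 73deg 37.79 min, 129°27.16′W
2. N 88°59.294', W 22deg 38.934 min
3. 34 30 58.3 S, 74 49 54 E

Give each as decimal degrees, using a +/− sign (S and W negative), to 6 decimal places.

Point 1:
  Lat: 37.79′ = 0.629833°; total 73.6298333
  S ⇒ negate
  Lon: 129 + 27.16/60 = 129.4526667
  hemisphere W, so the sign is −
Point 2:
  Latitude: 88 + 59.294/60 = 88.9882333
  N ⇒ keep positive
  λ: 38.934′ = 0.648900°; total 22.6489000
  hemisphere W, so the sign is −
Point 3:
  Latitude: 34 + 30/60 + 58.3/3600 = 34.5161944
  hemisphere S, so the sign is −
  Lon: 74 + 49/60 + 54/3600 = 74.8316667
  E ⇒ keep positive

1. -73.629833, -129.452667
2. 88.988233, -22.648900
3. -34.516194, 74.831667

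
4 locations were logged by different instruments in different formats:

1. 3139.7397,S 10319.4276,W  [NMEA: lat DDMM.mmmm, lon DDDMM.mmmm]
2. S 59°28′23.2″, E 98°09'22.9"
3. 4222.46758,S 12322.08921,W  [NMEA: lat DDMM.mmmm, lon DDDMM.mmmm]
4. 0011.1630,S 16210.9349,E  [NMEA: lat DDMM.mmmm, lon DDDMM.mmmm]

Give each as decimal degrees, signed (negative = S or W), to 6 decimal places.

1. -31.662328, -103.323793
2. -59.473111, 98.156361
3. -42.374460, -123.368154
4. -0.186050, 162.182248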